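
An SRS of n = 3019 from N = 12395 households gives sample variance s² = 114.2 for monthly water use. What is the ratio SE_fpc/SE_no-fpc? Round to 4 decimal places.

f = n/N = 3019/12395 = 0.24356595.
SE_no-fpc = √(s²/n) = 0.19449189; SE_fpc = √((1−f)s²/n) = 0.16915585.
Ratio = √(1−f) = 0.86973217.

0.8697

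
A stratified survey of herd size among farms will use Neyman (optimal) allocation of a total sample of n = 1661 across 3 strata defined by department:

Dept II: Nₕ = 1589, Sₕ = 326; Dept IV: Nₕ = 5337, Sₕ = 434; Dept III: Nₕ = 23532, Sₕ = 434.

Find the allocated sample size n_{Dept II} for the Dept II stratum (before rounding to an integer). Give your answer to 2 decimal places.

Neyman allocation: nₕ = n·NₕSₕ / Σⱼ NⱼSⱼ.
Σ NⱼSⱼ = 1589·326 + 5337·434 + 23532·434 = 1.304716 × 10^7.
n_{Dept II} = 1661·1589·326 / (1.304716 × 10^7) = 65.95.

65.95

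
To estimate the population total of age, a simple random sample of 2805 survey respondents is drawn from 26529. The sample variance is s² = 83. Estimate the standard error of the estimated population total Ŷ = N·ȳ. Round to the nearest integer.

Var(Ŷ) = N²·Var(ȳ) = N²·(1 − n/N)·s²/n.
f = 2805/26529 = 0.10573335; Var(ȳ) = 0.89426665·83/2805 = 0.026461366.
Var(Ŷ) = 26529² · 0.026461366 = 1.8623188 × 10^7.
SE(Ŷ) = √(1.8623188 × 10^7) = 4315.

4315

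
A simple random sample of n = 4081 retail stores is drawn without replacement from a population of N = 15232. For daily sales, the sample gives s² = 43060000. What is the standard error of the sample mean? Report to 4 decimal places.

87.8885

Under SRS without replacement, Var(ȳ) = (1 − f)·s²/n with f = n/N = 4081/15232 = 0.26792279.
Var(ȳ) = (1 − 0.26792279)·43060000/4081 = 0.73207721·10551.335 = 7724.3922.
SE(ȳ) = √(7724.3922) = 87.8885.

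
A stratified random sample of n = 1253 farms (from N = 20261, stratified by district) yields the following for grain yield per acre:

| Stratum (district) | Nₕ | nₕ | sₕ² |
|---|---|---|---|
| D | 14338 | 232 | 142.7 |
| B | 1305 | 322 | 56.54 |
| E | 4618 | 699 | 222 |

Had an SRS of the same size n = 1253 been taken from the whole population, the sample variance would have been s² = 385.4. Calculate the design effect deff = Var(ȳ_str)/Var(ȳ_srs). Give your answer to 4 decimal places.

Var(ȳ_str) = Σ Wₕ²(1−fₕ)sₕ²/nₕ with Wₕ = Nₕ/20261:
  D: (14338/20261)²·(1−232/14338)·142.7/232 = 0.3030447
  B: (1305/20261)²·(1−322/1305)·56.54/322 = 5.4870916 × 10^-4
  E: (4618/20261)²·(1−699/4618)·222/699 = 0.01400178
  → Var(ȳ_str) = 0.31759519.
Var(ȳ_srs) = (1 − 1253/20261)·385.4/1253 = 0.28856004.
deff = 0.31759519 / 0.28856004 = 1.1006.

1.1006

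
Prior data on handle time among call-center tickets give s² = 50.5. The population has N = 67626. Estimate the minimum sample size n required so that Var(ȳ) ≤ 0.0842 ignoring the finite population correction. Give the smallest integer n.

600

Without fpc, n₀ = s²/D = 50.5/0.0842 = 599.7625.
Rounding up, n = 600.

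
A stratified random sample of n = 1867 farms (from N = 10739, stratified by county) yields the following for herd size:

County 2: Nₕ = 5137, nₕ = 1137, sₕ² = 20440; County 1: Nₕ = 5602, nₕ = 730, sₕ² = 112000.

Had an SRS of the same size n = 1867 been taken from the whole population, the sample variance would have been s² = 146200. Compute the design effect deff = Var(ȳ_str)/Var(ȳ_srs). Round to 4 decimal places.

Var(ȳ_str) = Σ Wₕ²(1−fₕ)sₕ²/nₕ with Wₕ = Nₕ/10739:
  County 2: (5137/10739)²·(1−1137/5137)·20440/1137 = 3.2030395
  County 1: (5602/10739)²·(1−730/5602)·112000/730 = 36.309299
  → Var(ȳ_str) = 39.512339.
Var(ȳ_srs) = (1 − 1867/10739)·146200/1867 = 64.693515.
deff = 39.512339 / 64.693515 = 0.6108.

0.6108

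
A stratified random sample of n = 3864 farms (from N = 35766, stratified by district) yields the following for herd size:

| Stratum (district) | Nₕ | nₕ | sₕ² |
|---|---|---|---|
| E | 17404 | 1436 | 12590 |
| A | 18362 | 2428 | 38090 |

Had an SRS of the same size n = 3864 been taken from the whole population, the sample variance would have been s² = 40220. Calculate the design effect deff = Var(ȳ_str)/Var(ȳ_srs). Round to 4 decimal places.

Var(ȳ_str) = Σ Wₕ²(1−fₕ)sₕ²/nₕ with Wₕ = Nₕ/35766:
  E: (17404/35766)²·(1−1436/17404)·12590/1436 = 1.9047156
  A: (18362/35766)²·(1−2428/18362)·38090/2428 = 3.5881149
  → Var(ȳ_str) = 5.4928305.
Var(ȳ_srs) = (1 − 3864/35766)·40220/3864 = 9.284371.
deff = 5.4928305 / 9.284371 = 0.5916.

0.5916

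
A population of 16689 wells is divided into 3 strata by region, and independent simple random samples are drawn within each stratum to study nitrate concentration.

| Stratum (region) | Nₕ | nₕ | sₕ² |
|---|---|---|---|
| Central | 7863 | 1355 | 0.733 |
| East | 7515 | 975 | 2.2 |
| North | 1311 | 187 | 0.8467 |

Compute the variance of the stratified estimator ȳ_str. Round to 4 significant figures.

Var(ȳ_str) = Σₕ Wₕ²(1 − fₕ)sₕ²/nₕ with Wₕ = Nₕ/N, N = 16689.
Central: Wₕ = 0.47114866; term = 0.47114866²·(1 − 0.17232608)·0.733/1355 = 9.9389355 × 10^-5.
East: Wₕ = 0.45029660; term = 0.45029660²·(1 − 0.12974052)·2.2/975 = 3.98166 × 10^-4.
North: Wₕ = 0.07855474; term = 0.07855474²·(1 − 0.14263921)·0.8467/187 = 2.3955008 × 10^-5.
Sum = 5.2151036 × 10^-4.

5.215 × 10^-4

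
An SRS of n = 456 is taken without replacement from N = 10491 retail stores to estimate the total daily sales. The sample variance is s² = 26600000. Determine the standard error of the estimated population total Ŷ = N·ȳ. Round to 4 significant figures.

2.478 × 10^6

Var(Ŷ) = N²·Var(ȳ) = N²·(1 − n/N)·s²/n.
f = 456/10491 = 0.04346583; Var(ȳ) = 0.95653417·26600000/456 = 55797.827.
Var(Ŷ) = 10491² · 55797.827 = 6.1411692 × 10^12.
SE(Ŷ) = √(6.1411692 × 10^12) = 2.478 × 10^6.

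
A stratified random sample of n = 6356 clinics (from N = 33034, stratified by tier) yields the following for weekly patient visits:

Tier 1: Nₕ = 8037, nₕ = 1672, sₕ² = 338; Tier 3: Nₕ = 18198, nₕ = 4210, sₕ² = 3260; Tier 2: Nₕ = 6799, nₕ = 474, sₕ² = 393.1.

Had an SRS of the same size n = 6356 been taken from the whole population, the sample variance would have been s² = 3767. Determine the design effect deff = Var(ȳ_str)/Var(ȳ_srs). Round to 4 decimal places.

Var(ȳ_str) = Σ Wₕ²(1−fₕ)sₕ²/nₕ with Wₕ = Nₕ/33034:
  Tier 1: (8037/33034)²·(1−1672/8037)·338/1672 = 0.0094765547
  Tier 3: (18198/33034)²·(1−4210/18198)·3260/4210 = 0.18063107
  Tier 2: (6799/33034)²·(1−474/6799)·393.1/474 = 0.032681949
  → Var(ȳ_str) = 0.22278957.
Var(ȳ_srs) = (1 − 6356/33034)·3767/6356 = 0.47863432.
deff = 0.22278957 / 0.47863432 = 0.4655.

0.4655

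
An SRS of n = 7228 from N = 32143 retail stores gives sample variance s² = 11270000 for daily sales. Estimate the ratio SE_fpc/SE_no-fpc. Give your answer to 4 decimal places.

f = n/N = 7228/32143 = 0.22487011.
SE_no-fpc = √(s²/n) = 39.486886; SE_fpc = √((1−f)s²/n) = 34.764831.
Ratio = √(1−f) = 0.88041461.

0.8804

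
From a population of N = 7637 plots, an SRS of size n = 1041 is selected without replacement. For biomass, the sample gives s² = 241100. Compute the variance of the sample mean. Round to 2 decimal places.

Under SRS without replacement, Var(ȳ) = (1 − f)·s²/n with f = n/N = 1041/7637 = 0.13631007.
Var(ȳ) = (1 − 0.13631007)·241100/1041 = 0.86368993·231.60423 = 200.03424.

200.03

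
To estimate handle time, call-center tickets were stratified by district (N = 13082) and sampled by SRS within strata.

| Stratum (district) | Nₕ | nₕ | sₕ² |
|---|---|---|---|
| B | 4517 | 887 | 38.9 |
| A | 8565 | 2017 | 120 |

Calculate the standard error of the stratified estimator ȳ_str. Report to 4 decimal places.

0.1539

Var(ȳ_str) = Σₕ Wₕ²(1 − fₕ)sₕ²/nₕ with Wₕ = Nₕ/N, N = 13082.
B: Wₕ = 0.34528360; term = 0.34528360²·(1 − 0.19636927)·38.9/887 = 0.0042017906.
A: Wₕ = 0.65471640; term = 0.65471640²·(1 − 0.23549329)·120/2017 = 0.019496789.
Sum = 0.02369858.
SE = √(0.02369858) = 0.1539.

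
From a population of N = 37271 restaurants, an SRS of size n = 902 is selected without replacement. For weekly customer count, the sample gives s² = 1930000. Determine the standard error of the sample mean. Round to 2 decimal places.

45.69

Under SRS without replacement, Var(ȳ) = (1 − f)·s²/n with f = n/N = 902/37271 = 0.02420112.
Var(ȳ) = (1 − 0.02420112)·1930000/902 = 0.97579888·2139.6896 = 2087.9067.
SE(ȳ) = √(2087.9067) = 45.69.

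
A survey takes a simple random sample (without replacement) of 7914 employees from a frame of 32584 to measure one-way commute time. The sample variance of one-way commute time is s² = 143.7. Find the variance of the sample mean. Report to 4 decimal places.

Under SRS without replacement, Var(ȳ) = (1 − f)·s²/n with f = n/N = 7914/32584 = 0.24287994.
Var(ȳ) = (1 − 0.24287994)·143.7/7914 = 0.75712006·0.018157695 = 0.013747555.

0.0137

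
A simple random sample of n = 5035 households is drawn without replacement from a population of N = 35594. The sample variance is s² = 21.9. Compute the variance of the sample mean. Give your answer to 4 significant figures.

Under SRS without replacement, Var(ȳ) = (1 − f)·s²/n with f = n/N = 5035/35594 = 0.14145643.
Var(ȳ) = (1 − 0.14145643)·21.9/5035 = 0.85854357·0.0043495531 = 0.0037342809.

0.003734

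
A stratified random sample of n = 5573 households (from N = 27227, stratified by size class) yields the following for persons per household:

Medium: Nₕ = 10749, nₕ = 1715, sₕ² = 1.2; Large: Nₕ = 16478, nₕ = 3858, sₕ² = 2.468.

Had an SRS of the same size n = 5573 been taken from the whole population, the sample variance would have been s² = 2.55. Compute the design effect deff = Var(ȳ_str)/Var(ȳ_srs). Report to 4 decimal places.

Var(ȳ_str) = Σ Wₕ²(1−fₕ)sₕ²/nₕ with Wₕ = Nₕ/27227:
  Medium: (10749/27227)²·(1−1715/10749)·1.2/1715 = 9.165701 × 10^-5
  Large: (16478/27227)²·(1−3858/16478)·2.468/3858 = 1.7945155 × 10^-4
  → Var(ȳ_str) = 2.7110856 × 10^-4.
Var(ȳ_srs) = (1 − 5573/27227)·2.55/5573 = 3.6390622 × 10^-4.
deff = (2.7110856 × 10^-4) / (3.6390622 × 10^-4) = 0.7450.

0.7450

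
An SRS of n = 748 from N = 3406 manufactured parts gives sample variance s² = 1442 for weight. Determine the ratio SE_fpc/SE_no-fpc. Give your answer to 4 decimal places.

0.8834

f = n/N = 748/3406 = 0.21961245.
SE_no-fpc = √(s²/n) = 1.3884551; SE_fpc = √((1−f)s²/n) = 1.2265549.
Ratio = √(1−f) = 0.88339547.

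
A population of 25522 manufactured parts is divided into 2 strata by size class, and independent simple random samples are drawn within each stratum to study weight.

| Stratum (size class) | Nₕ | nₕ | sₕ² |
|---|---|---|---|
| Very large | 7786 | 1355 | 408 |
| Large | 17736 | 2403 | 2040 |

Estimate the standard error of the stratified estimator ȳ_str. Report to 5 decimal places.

0.61447

Var(ȳ_str) = Σₕ Wₕ²(1 − fₕ)sₕ²/nₕ with Wₕ = Nₕ/N, N = 25522.
Very large: Wₕ = 0.30507014; term = 0.30507014²·(1 − 0.17403031)·408/1355 = 0.023146449.
Large: Wₕ = 0.69492986; term = 0.69492986²·(1 − 0.13548714)·2040/2403 = 0.35442945.
Sum = 0.3775759.
SE = √(0.3775759) = 0.61447.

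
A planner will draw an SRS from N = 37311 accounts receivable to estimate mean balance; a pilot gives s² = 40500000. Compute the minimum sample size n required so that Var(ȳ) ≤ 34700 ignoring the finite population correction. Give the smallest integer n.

1168

Without fpc, n₀ = s²/D = 40500000/34700 = 1167.1470.
Rounding up, n = 1168.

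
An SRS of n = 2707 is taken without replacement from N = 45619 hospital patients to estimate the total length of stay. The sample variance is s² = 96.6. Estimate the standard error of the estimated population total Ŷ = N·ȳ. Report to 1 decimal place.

Var(Ŷ) = N²·Var(ȳ) = N²·(1 − n/N)·s²/n.
f = 2707/45619 = 0.05933931; Var(ȳ) = 0.94066069·96.6/2707 = 0.033567722.
Var(Ŷ) = 45619² · 0.033567722 = 6.9857557 × 10^7.
SE(Ŷ) = √(6.9857557 × 10^7) = 8358.1.

8358.1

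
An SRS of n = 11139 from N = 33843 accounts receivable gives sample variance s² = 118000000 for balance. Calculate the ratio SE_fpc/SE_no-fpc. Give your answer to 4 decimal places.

f = n/N = 11139/33843 = 0.32913749.
SE_no-fpc = √(s²/n) = 102.9243; SE_fpc = √((1−f)s²/n) = 84.301376.
Ratio = √(1−f) = 0.81906197.

0.8191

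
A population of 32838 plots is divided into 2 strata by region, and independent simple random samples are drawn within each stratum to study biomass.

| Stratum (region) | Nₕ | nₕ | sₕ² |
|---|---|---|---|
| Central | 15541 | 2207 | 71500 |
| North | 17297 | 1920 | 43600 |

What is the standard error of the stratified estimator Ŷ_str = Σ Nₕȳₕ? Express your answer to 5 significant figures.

112930

Var(Ŷ_str) = Σₕ Nₕ²(1 − fₕ)sₕ²/nₕ.
Central: 15541²·(1 − 2207/15541)·71500/2207 = 6.7134092 × 10^9.
North: 17297²·(1 − 1920/17297)·43600/1920 = 6.039871 × 10^9.
Sum = 1.275328 × 10^10.
SE = √(1.275328 × 10^10) = 112930.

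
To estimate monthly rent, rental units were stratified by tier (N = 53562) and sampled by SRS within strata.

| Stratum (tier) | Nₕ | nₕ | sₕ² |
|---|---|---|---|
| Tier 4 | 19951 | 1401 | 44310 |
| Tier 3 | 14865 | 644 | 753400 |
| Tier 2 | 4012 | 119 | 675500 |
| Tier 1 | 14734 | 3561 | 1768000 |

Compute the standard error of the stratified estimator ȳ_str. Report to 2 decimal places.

12.23

Var(ȳ_str) = Σₕ Wₕ²(1 − fₕ)sₕ²/nₕ with Wₕ = Nₕ/N, N = 53562.
Tier 4: Wₕ = 0.37248422; term = 0.37248422²·(1 − 0.07022204)·44310/1401 = 4.0799856.
Tier 3: Wₕ = 0.27752885; term = 0.27752885²·(1 − 0.04332324)·753400/644 = 86.202771.
Tier 2: Wₕ = 0.07490385; term = 0.07490385²·(1 − 0.02966102)·675500/119 = 30.903677.
Tier 1: Wₕ = 0.27508308; term = 0.27508308²·(1 − 0.24168590)·1768000/3561 = 28.489654.
Sum = 149.67609.
SE = √(149.67609) = 12.23.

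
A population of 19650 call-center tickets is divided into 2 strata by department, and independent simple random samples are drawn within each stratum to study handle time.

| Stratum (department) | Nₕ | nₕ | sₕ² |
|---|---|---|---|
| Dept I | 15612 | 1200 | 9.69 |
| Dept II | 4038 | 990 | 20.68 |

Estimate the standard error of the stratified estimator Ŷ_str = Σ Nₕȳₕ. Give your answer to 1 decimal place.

Var(Ŷ_str) = Σₕ Nₕ²(1 − fₕ)sₕ²/nₕ.
Dept I: 15612²·(1 − 1200/15612)·9.69/1200 = 1.8168762 × 10^6.
Dept II: 4038²·(1 − 990/4038)·20.68/990 = 257096.77.
Sum = 2.073973 × 10^6.
SE = √(2.073973 × 10^6) = 1440.1.

1440.1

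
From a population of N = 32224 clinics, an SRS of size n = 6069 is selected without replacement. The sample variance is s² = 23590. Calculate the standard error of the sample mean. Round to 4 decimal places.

1.7762

Under SRS without replacement, Var(ȳ) = (1 − f)·s²/n with f = n/N = 6069/32224 = 0.18833788.
Var(ȳ) = (1 − 0.18833788)·23590/6069 = 0.81166212·3.8869666 = 3.1549035.
SE(ȳ) = √(3.1549035) = 1.7762.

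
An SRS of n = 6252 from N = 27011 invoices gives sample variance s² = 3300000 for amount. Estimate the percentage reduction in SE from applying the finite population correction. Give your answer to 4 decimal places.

12.3337

f = n/N = 6252/27011 = 0.23146126.
SE_no-fpc = √(s²/n) = 22.974575; SE_fpc = √((1−f)s²/n) = 20.140969.
Ratio = √(1−f) = 0.87666342. Reduction = 100·(1 − 0.87666342) = 12.3337%.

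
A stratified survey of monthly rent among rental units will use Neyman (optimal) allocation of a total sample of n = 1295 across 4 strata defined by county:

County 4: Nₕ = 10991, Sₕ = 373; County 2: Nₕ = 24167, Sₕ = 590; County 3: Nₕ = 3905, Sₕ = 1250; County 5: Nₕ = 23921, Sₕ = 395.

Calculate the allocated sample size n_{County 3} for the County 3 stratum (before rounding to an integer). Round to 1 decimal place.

193.4

Neyman allocation: nₕ = n·NₕSₕ / Σⱼ NⱼSⱼ.
Σ NⱼSⱼ = 10991·373 + 24167·590 + 3905·1250 + 23921·395 = 3.2688218 × 10^7.
n_{County 3} = 1295·3905·1250 / (3.2688218 × 10^7) = 193.4.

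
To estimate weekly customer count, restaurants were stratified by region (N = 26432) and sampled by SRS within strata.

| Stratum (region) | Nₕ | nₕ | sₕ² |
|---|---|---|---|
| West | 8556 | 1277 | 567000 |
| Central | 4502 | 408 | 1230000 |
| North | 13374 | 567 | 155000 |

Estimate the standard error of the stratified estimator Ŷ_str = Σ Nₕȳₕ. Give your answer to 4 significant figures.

360600

Var(Ŷ_str) = Σₕ Nₕ²(1 − fₕ)sₕ²/nₕ.
West: 8556²·(1 − 1277/8556)·567000/1277 = 2.7652516 × 10^10.
Central: 4502²·(1 − 408/4502)·1230000/408 = 5.5564611 × 10^10.
North: 13374²·(1 − 567/13374)·155000/567 = 4.6822799 × 10^10.
Sum = 1.3003993 × 10^11.
SE = √(1.3003993 × 10^11) = 360600.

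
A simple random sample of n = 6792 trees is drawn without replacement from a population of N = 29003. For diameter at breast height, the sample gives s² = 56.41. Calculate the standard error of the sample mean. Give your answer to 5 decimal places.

0.07975

Under SRS without replacement, Var(ȳ) = (1 − f)·s²/n with f = n/N = 6792/29003 = 0.23418267.
Var(ȳ) = (1 − 0.23418267)·56.41/6792 = 0.76581733·0.0083053592 = 0.006360388.
SE(ȳ) = √(0.006360388) = 0.07975.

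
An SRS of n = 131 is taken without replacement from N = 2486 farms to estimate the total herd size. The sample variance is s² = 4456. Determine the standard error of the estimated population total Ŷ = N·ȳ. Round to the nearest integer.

Var(Ŷ) = N²·Var(ȳ) = N²·(1 − n/N)·s²/n.
f = 131/2486 = 0.05269509; Var(ȳ) = 0.94730491·4456/131 = 32.22283.
Var(Ŷ) = 2486² · 32.22283 = 1.9914341 × 10^8.
SE(Ŷ) = √(1.9914341 × 10^8) = 14112.

14112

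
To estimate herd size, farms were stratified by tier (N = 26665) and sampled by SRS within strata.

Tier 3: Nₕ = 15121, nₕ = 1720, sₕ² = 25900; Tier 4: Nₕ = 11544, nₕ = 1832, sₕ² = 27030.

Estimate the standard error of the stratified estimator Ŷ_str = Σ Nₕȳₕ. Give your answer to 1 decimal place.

68596.8

Var(Ŷ_str) = Σₕ Nₕ²(1 − fₕ)sₕ²/nₕ.
Tier 3: 15121²·(1 − 1720/15121)·25900/1720 = 3.051329 × 10^9.
Tier 4: 11544²·(1 − 1832/11544)·27030/1832 = 1.6541907 × 10^9.
Sum = 4.7055197 × 10^9.
SE = √(4.7055197 × 10^9) = 68596.8.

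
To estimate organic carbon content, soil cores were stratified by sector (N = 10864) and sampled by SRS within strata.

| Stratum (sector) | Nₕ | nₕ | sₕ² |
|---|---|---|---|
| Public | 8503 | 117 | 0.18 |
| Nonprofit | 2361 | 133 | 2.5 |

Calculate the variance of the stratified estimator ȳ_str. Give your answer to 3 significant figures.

0.00177

Var(ȳ_str) = Σₕ Wₕ²(1 − fₕ)sₕ²/nₕ with Wₕ = Nₕ/N, N = 10864.
Public: Wₕ = 0.78267673; term = 0.78267673²·(1 − 0.01375985)·0.18/117 = 9.2946741 × 10^-4.
Nonprofit: Wₕ = 0.21732327; term = 0.21732327²·(1 − 0.05633206)·2.5/133 = 8.3776078 × 10^-4.
Sum = 0.0017672282.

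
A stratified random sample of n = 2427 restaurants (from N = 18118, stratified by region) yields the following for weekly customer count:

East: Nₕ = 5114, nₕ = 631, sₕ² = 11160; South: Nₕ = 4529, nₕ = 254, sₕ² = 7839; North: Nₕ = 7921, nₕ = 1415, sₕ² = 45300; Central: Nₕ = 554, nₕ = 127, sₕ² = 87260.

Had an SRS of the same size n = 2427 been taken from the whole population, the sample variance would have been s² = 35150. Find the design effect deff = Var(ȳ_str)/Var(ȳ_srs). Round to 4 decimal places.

Var(ȳ_str) = Σ Wₕ²(1−fₕ)sₕ²/nₕ with Wₕ = Nₕ/18118:
  East: (5114/18118)²·(1−631/5114)·11160/631 = 1.2352185
  South: (4529/18118)²·(1−254/4529)·7839/254 = 1.820308
  North: (7921/18118)²·(1−1415/7921)·45300/1415 = 5.0259171
  Central: (554/18118)²·(1−127/554)·87260/127 = 0.49514069
  → Var(ȳ_str) = 8.5765843.
Var(ȳ_srs) = (1 − 2427/18118)·35150/2427 = 12.542841.
deff = 8.5765843 / 12.542841 = 0.6838.

0.6838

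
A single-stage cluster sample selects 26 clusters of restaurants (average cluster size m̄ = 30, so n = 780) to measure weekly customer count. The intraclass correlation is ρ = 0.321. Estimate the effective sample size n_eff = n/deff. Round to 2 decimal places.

75.66

deff = 1 + (30 − 1)·0.321 = 1 + 9.309 = 10.309.
n_eff = 780 / 10.309 = 75.66.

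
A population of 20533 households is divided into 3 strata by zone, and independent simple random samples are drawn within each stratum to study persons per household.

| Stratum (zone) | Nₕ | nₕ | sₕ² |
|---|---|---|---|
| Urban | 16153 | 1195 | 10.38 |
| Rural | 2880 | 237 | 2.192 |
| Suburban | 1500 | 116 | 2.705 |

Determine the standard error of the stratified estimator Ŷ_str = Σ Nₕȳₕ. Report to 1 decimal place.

Var(Ŷ_str) = Σₕ Nₕ²(1 − fₕ)sₕ²/nₕ.
Urban: 16153²·(1 − 1195/16153)·10.38/1195 = 2.0987281 × 10^6.
Rural: 2880²·(1 − 237/2880)·2.192/237 = 70401.491.
Suburban: 1500²·(1 − 116/1500)·2.705/116 = 48410.172.
Sum = 2.2175398 × 10^6.
SE = √(2.2175398 × 10^6) = 1489.1.

1489.1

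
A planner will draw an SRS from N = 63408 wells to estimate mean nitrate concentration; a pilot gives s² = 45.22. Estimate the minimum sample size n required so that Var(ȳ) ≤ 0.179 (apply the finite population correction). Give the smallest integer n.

252

Without fpc, n₀ = s²/D = 45.22/0.179 = 252.6257.
With fpc, (1 − n/N)·s²/n ≤ D requires n ≥ n₀/(1 + n₀/N) = 252.6257/(1 + 252.6257/63408) = 251.6232.
Rounding up, n = 252.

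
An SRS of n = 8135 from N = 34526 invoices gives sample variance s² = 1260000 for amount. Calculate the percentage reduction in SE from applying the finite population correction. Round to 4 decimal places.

12.5711

f = n/N = 8135/34526 = 0.23561953.
SE_no-fpc = √(s²/n) = 12.445332; SE_fpc = √((1−f)s²/n) = 10.880811.
Ratio = √(1−f) = 0.87428855. Reduction = 100·(1 − 0.87428855) = 12.5711%.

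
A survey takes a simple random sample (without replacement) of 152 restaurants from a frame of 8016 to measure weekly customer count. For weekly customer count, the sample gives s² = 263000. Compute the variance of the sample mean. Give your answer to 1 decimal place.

1697.5

Under SRS without replacement, Var(ȳ) = (1 − f)·s²/n with f = n/N = 152/8016 = 0.01896208.
Var(ȳ) = (1 − 0.01896208)·263000/152 = 0.98103792·1730.2632 = 1697.4538.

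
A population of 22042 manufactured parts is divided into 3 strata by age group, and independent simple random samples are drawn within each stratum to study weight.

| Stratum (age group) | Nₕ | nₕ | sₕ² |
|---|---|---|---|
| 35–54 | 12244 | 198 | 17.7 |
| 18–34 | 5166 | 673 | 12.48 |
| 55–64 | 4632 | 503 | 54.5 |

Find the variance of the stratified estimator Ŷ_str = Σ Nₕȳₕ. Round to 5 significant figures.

1.5687 × 10^7

Var(Ŷ_str) = Σₕ Nₕ²(1 − fₕ)sₕ²/nₕ.
35–54: 12244²·(1 − 198/12244)·17.7/198 = 1.3184822 × 10^7.
18–34: 5166²·(1 − 673/5166)·12.48/673 = 430417.92.
55–64: 4632²·(1 − 503/4632)·54.5/503 = 2.0722491 × 10^6.
Sum = 1.5687489 × 10^7.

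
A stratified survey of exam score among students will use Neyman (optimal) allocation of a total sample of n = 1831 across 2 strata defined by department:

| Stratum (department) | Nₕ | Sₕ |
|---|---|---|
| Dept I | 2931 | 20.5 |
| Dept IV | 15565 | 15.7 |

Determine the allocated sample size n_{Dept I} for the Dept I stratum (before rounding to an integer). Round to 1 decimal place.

361.4

Neyman allocation: nₕ = n·NₕSₕ / Σⱼ NⱼSⱼ.
Σ NⱼSⱼ = 2931·20.5 + 15565·15.7 = 304456.
n_{Dept I} = 1831·2931·20.5 / 304456 = 361.4.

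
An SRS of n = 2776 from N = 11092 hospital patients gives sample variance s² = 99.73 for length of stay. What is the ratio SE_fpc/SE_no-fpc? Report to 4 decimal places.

f = n/N = 2776/11092 = 0.25027047.
SE_no-fpc = √(s²/n) = 0.189541; SE_fpc = √((1−f)s²/n) = 0.16411773.
Ratio = √(1−f) = 0.86586924.

0.8659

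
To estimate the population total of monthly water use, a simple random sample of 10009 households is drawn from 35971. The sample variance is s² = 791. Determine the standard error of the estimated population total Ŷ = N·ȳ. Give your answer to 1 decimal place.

Var(Ŷ) = N²·Var(ȳ) = N²·(1 − n/N)·s²/n.
f = 10009/35971 = 0.27825193; Var(ȳ) = 0.72174807·791/10009 = 0.057038938.
Var(Ŷ) = 35971² · 0.057038938 = 7.3803414 × 10^7.
SE(Ŷ) = √(7.3803414 × 10^7) = 8590.9.

8590.9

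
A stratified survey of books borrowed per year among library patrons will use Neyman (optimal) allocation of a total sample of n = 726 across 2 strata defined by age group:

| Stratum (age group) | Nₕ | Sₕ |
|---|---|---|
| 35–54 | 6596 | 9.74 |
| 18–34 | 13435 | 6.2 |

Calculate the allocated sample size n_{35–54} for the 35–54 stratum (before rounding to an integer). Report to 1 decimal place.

316.1

Neyman allocation: nₕ = n·NₕSₕ / Σⱼ NⱼSⱼ.
Σ NⱼSⱼ = 6596·9.74 + 13435·6.2 = 147542.04.
n_{35–54} = 726·6596·9.74 / 147542.04 = 316.1.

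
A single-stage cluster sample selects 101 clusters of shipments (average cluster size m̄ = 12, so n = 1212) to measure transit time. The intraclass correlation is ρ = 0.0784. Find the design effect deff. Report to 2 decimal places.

deff = 1 + (12 − 1)·0.0784 = 1 + 0.8624 = 1.8624.

1.86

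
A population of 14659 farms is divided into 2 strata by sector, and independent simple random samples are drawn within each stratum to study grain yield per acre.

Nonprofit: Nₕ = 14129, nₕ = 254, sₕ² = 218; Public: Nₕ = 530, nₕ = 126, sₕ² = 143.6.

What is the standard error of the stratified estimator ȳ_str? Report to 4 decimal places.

0.8855

Var(ȳ_str) = Σₕ Wₕ²(1 − fₕ)sₕ²/nₕ with Wₕ = Nₕ/N, N = 14659.
Nonprofit: Wₕ = 0.96384474; term = 0.96384474²·(1 − 0.01797721)·218/254 = 0.78299413.
Public: Wₕ = 0.03615526; term = 0.03615526²·(1 − 0.23773585)·143.6/126 = 0.0011356185.
Sum = 0.78412975.
SE = √(0.78412975) = 0.8855.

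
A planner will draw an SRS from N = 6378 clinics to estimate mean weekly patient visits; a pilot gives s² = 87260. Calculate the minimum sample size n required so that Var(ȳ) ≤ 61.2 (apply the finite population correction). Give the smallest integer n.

Without fpc, n₀ = s²/D = 87260/61.2 = 1425.8170.
With fpc, (1 − n/N)·s²/n ≤ D requires n ≥ n₀/(1 + n₀/N) = 1425.8170/(1 + 1425.8170/6378) = 1165.3093.
Rounding up, n = 1166.

1166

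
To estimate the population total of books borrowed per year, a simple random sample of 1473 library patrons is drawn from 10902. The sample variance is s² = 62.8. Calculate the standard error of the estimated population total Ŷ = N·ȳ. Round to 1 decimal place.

2093.5

Var(Ŷ) = N²·Var(ȳ) = N²·(1 − n/N)·s²/n.
f = 1473/10902 = 0.13511282; Var(ȳ) = 0.86488718·62.8/1473 = 0.036873669.
Var(Ŷ) = 10902² · 0.036873669 = 4.3825685 × 10^6.
SE(Ŷ) = √(4.3825685 × 10^6) = 2093.5.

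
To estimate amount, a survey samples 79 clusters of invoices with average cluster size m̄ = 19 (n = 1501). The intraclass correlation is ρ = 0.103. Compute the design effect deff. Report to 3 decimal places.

2.854

deff = 1 + (19 − 1)·0.103 = 1 + 1.854 = 2.854.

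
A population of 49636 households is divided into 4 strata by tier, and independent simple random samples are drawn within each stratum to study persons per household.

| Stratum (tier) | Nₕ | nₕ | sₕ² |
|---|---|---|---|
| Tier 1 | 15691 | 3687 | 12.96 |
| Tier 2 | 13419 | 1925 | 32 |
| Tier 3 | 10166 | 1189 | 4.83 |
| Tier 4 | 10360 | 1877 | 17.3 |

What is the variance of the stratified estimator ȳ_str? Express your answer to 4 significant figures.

0.001789

Var(ȳ_str) = Σₕ Wₕ²(1 − fₕ)sₕ²/nₕ with Wₕ = Nₕ/N, N = 49636.
Tier 1: Wₕ = 0.31612136; term = 0.31612136²·(1 − 0.23497546)·12.96/3687 = 2.6872924 × 10^-4.
Tier 2: Wₕ = 0.27034813; term = 0.27034813²·(1 − 0.14345331)·32/1925 = 0.0010406796.
Tier 3: Wₕ = 0.20481102; term = 0.20481102²·(1 − 0.11695849)·4.83/1189 = 1.5047109 × 10^-4.
Tier 4: Wₕ = 0.20871948; term = 0.20871948²·(1 − 0.18117761)·17.3/1877 = 3.2877403 × 10^-4.
Sum = 0.001788654.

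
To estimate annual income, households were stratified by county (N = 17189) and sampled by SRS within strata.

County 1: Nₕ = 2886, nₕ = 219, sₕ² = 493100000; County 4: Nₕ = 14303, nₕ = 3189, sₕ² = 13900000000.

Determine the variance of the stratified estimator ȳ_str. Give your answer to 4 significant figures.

Var(ȳ_str) = Σₕ Wₕ²(1 − fₕ)sₕ²/nₕ with Wₕ = Nₕ/N, N = 17189.
County 1: Wₕ = 0.16789807; term = 0.16789807²·(1 − 0.07588358)·493100000/219 = 58655.536.
County 4: Wₕ = 0.83210193; term = 0.83210193²·(1 − 0.22296022)·13900000000/3189 = 2.3450742 × 10^6.
Sum = 2.4037297 × 10^6.

2.404 × 10^6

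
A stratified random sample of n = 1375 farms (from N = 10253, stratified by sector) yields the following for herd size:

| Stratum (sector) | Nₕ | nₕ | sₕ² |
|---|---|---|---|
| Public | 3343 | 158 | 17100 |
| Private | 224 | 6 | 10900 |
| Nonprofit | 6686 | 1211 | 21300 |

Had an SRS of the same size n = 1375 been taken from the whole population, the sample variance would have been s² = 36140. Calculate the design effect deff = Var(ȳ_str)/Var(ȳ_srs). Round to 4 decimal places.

Var(ȳ_str) = Σ Wₕ²(1−fₕ)sₕ²/nₕ with Wₕ = Nₕ/10253:
  Public: (3343/10253)²·(1−158/3343)·17100/158 = 10.961826
  Private: (224/10253)²·(1−6/224)·10900/6 = 0.84387446
  Nonprofit: (6686/10253)²·(1−1211/6686)·21300/1211 = 6.124689
  → Var(ȳ_str) = 17.930389.
Var(ȳ_srs) = (1 − 1375/10253)·36140/1375 = 22.758814.
deff = 17.930389 / 22.758814 = 0.7878.

0.7878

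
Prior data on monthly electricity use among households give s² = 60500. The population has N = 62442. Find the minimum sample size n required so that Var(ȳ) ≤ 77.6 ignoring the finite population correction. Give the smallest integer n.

Without fpc, n₀ = s²/D = 60500/77.6 = 779.6392.
Rounding up, n = 780.

780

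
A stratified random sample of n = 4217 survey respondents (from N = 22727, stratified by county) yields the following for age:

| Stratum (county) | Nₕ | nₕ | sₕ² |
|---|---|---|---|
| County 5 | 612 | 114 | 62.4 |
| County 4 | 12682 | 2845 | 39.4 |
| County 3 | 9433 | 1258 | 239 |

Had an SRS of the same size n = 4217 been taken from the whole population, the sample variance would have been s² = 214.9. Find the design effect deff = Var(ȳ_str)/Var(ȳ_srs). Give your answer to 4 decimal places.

Var(ȳ_str) = Σ Wₕ²(1−fₕ)sₕ²/nₕ with Wₕ = Nₕ/22727:
  County 5: (612/22727)²·(1−114/612)·62.4/114 = 3.2298048 × 10^-4
  County 4: (12682/22727)²·(1−2845/12682)·39.4/2845 = 0.003344877
  County 3: (9433/22727)²·(1−1258/9433)·239/1258 = 0.028364206
  → Var(ȳ_str) = 0.032032063.
Var(ȳ_srs) = (1 − 4217/22727)·214.9/4217 = 0.041504685.
deff = 0.032032063 / 0.041504685 = 0.7718.

0.7718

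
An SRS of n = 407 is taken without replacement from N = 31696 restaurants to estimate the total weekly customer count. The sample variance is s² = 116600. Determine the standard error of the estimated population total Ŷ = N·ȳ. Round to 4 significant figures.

533000

Var(Ŷ) = N²·Var(ȳ) = N²·(1 − n/N)·s²/n.
f = 407/31696 = 0.01284074; Var(ȳ) = 0.98715926·116600/407 = 282.80779.
Var(Ŷ) = 31696² · 282.80779 = 2.84119 × 10^11.
SE(Ŷ) = √(2.84119 × 10^11) = 533000.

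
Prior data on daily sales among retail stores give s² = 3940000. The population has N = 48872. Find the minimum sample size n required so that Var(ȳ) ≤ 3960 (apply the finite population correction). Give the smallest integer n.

976

Without fpc, n₀ = s²/D = 3940000/3960 = 994.9495.
With fpc, (1 − n/N)·s²/n ≤ D requires n ≥ n₀/(1 + n₀/N) = 994.9495/(1 + 994.9495/48872) = 975.0982.
Rounding up, n = 976.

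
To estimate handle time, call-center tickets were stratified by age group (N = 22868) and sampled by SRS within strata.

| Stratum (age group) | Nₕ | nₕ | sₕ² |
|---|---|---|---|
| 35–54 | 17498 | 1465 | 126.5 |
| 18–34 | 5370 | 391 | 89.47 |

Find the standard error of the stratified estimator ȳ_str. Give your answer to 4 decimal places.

0.2409

Var(ȳ_str) = Σₕ Wₕ²(1 − fₕ)sₕ²/nₕ with Wₕ = Nₕ/N, N = 22868.
35–54: Wₕ = 0.76517404; term = 0.76517404²·(1 − 0.08372385)·126.5/1465 = 0.046323326.
18–34: Wₕ = 0.23482596; term = 0.23482596²·(1 − 0.07281192)·89.47/391 = 0.011699323.
Sum = 0.058022649.
SE = √(0.058022649) = 0.2409.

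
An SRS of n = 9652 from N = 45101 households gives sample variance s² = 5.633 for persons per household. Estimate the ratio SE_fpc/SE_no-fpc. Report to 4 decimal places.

0.8866

f = n/N = 9652/45101 = 0.21400856.
SE_no-fpc = √(s²/n) = 0.024158013; SE_fpc = √((1−f)s²/n) = 0.021417567.
Ratio = √(1−f) = 0.88656158.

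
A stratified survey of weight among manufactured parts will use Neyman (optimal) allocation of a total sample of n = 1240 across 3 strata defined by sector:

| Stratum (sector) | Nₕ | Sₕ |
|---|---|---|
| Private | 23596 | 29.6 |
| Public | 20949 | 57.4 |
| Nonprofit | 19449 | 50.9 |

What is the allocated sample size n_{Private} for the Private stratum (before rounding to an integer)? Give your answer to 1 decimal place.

Neyman allocation: nₕ = n·NₕSₕ / Σⱼ NⱼSⱼ.
Σ NⱼSⱼ = 23596·29.6 + 20949·57.4 + 19449·50.9 = 2.8908683 × 10^6.
n_{Private} = 1240·23596·29.6 / (2.8908683 × 10^6) = 299.6.

299.6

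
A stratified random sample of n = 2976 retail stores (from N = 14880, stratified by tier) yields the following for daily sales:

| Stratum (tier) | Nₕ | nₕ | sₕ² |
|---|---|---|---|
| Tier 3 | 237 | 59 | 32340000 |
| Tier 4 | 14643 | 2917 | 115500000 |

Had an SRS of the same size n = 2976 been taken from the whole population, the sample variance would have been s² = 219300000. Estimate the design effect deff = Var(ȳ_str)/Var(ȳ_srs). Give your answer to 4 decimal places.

Var(ȳ_str) = Σ Wₕ²(1−fₕ)sₕ²/nₕ with Wₕ = Nₕ/14880:
  Tier 3: (237/14880)²·(1−59/237)·32340000/59 = 104.43606
  Tier 4: (14643/14880)²·(1−2917/14643)·115500000/2917 = 30705.745
  → Var(ȳ_str) = 30810.181.
Var(ȳ_srs) = (1 − 2976/14880)·219300000/2976 = 58951.613.
deff = 30810.181 / 58951.613 = 0.5226.

0.5226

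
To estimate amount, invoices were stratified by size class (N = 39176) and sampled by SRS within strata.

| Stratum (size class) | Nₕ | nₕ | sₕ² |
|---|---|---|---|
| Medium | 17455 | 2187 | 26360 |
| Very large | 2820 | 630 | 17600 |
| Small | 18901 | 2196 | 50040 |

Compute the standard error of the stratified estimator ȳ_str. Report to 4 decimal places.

Var(ȳ_str) = Σₕ Wₕ²(1 − fₕ)sₕ²/nₕ with Wₕ = Nₕ/N, N = 39176.
Medium: Wₕ = 0.44555340; term = 0.44555340²·(1 − 0.12529361)·26360/2187 = 2.092948.
Very large: Wₕ = 0.07198285; term = 0.07198285²·(1 − 0.22340426)·17600/630 = 0.11241523.
Small: Wₕ = 0.48246375; term = 0.48246375²·(1 − 0.11618433)·50040/2196 = 4.6878752.
Sum = 6.8932384.
SE = √(6.8932384) = 2.6255.

2.6255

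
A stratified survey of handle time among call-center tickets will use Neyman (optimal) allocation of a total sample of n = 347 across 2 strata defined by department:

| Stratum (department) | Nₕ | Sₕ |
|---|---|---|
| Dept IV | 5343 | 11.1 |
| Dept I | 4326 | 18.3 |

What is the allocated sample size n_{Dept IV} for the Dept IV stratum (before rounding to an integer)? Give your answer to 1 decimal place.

148.6

Neyman allocation: nₕ = n·NₕSₕ / Σⱼ NⱼSⱼ.
Σ NⱼSⱼ = 5343·11.1 + 4326·18.3 = 138473.1.
n_{Dept IV} = 347·5343·11.1 / 138473.1 = 148.6.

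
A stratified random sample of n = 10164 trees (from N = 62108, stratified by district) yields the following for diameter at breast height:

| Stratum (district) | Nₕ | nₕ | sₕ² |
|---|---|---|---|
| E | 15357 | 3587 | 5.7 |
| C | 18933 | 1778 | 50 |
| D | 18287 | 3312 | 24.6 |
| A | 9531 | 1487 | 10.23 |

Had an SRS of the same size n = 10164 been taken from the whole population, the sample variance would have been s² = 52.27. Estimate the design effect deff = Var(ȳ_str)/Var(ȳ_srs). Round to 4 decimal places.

Var(ȳ_str) = Σ Wₕ²(1−fₕ)sₕ²/nₕ with Wₕ = Nₕ/62108:
  E: (15357/62108)²·(1−3587/15357)·5.7/3587 = 7.4461407 × 10^-5
  C: (18933/62108)²·(1−1778/18933)·50/1778 = 0.0023678453
  D: (18287/62108)²·(1−3312/18287)·24.6/3312 = 5.2730148 × 10^-4
  A: (9531/62108)²·(1−1487/9531)·10.23/1487 = 1.3673513 × 10^-4
  → Var(ȳ_str) = 0.0031063433.
Var(ȳ_srs) = (1 − 10164/62108)·52.27/10164 = 0.0043010619.
deff = 0.0031063433 / 0.0043010619 = 0.7222.

0.7222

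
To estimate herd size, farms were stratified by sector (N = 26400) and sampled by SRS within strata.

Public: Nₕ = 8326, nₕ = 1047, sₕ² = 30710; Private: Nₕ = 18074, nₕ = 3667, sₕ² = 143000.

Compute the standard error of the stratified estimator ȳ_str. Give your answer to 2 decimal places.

Var(ȳ_str) = Σₕ Wₕ²(1 − fₕ)sₕ²/nₕ with Wₕ = Nₕ/N, N = 26400.
Public: Wₕ = 0.31537879; term = 0.31537879²·(1 − 0.12575066)·30710/1047 = 2.5505474.
Private: Wₕ = 0.68462121; term = 0.68462121²·(1 − 0.20288813)·143000/3667 = 14.569515.
Sum = 17.120062.
SE = √(17.120062) = 4.14.

4.14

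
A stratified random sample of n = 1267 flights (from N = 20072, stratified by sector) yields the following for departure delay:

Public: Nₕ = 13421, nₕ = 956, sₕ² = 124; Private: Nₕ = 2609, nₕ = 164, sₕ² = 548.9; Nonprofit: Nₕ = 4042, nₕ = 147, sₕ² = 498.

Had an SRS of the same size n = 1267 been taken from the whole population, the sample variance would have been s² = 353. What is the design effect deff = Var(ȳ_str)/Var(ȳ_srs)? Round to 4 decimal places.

Var(ȳ_str) = Σ Wₕ²(1−fₕ)sₕ²/nₕ with Wₕ = Nₕ/20072:
  Public: (13421/20072)²·(1−956/13421)·124/956 = 0.05385917
  Private: (2609/20072)²·(1−164/2609)·548.9/164 = 0.052993308
  Nonprofit: (4042/20072)²·(1−147/4042)·498/147 = 0.13238369
  → Var(ȳ_str) = 0.23923617.
Var(ȳ_srs) = (1 − 1267/20072)·353/1267 = 0.2610242.
deff = 0.23923617 / 0.2610242 = 0.9165.

0.9165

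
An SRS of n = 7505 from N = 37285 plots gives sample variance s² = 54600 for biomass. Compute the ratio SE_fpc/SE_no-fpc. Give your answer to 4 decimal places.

f = n/N = 7505/37285 = 0.20128738.
SE_no-fpc = √(s²/n) = 2.6972486; SE_fpc = √((1−f)s²/n) = 2.4105506.
Ratio = √(1−f) = 0.89370723.

0.8937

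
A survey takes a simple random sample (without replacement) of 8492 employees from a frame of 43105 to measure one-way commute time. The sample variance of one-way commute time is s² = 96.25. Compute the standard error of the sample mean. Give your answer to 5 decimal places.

0.09540

Under SRS without replacement, Var(ȳ) = (1 − f)·s²/n with f = n/N = 8492/43105 = 0.19700731.
Var(ȳ) = (1 − 0.19700731)·96.25/8492 = 0.80299269·0.011334197 = 0.0091012773.
SE(ȳ) = √(0.0091012773) = 0.09540.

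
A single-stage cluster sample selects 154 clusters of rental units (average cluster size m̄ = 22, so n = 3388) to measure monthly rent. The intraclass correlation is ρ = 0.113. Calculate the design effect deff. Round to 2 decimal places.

deff = 1 + (22 − 1)·0.113 = 1 + 2.373 = 3.373.

3.37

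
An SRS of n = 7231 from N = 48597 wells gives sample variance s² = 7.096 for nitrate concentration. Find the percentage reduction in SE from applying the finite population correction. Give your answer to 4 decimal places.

7.7392

f = n/N = 7231/48597 = 0.14879519.
SE_no-fpc = √(s²/n) = 0.031326193; SE_fpc = √((1−f)s²/n) = 0.028901784.
Ratio = √(1−f) = 0.92260761. Reduction = 100·(1 − 0.92260761) = 7.7392%.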